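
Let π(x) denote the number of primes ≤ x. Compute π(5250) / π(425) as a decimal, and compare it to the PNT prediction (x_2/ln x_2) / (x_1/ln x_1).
π(5250)/π(425) = 697/82 ≈ 8.5000;  PNT prediction ≈ 8.7277.

π(425) = 82 and π(5250) = 697, so π(5250)/π(425) ≈ 8.5000. The PNT-predicted ratio is (5250/ln(5250)) / (425/ln(425)) ≈ 8.7277. The two agree to within a few percent, as expected.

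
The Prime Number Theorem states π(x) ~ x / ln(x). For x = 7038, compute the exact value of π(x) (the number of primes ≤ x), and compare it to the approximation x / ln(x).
π(7038) = 904;  x/ln(x) ≈ 794.44;  relative error ≈ 12.12%.

Directly count primes up to 7038: π(7038) = 904. The PNT approximation gives 7038/ln(7038) ≈ 7038/8.85908 ≈ 794.44. Relative error (π(x) − x/ln(x)) / π(x) ≈ 12.12%; the approximation is known to undercount slightly (Li(x) is a better estimate).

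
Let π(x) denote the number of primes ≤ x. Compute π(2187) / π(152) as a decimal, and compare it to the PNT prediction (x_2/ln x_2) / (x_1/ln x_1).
π(2187)/π(152) = 327/36 ≈ 9.0833;  PNT prediction ≈ 9.3994.

π(152) = 36 and π(2187) = 327, so π(2187)/π(152) ≈ 9.0833. The PNT-predicted ratio is (2187/ln(2187)) / (152/ln(152)) ≈ 9.3994. The two agree to within a few percent, as expected.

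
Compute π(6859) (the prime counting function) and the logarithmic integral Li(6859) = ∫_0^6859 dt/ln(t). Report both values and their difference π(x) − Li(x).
π(6859) = 882;  Li(6859) ≈ 898.39;  π(x) − Li(x) ≈ -16.39.

Direct count of primes ≤ 6859 gives π(6859) = 882. Numerical evaluation of the logarithmic integral gives Li(6859) ≈ 898.39. The difference π(x) − Li(x) ≈ -16.39 is typically negative for small/moderate x (Li(x) overestimates), though Littlewood's theorem shows this sign changes infinitely often.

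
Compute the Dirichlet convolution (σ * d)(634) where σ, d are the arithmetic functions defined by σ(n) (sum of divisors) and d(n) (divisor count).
(σ * d)(634) = 1600

Divisors of 634: [1, 2, 317, 634]. For each d | 634:
  d = 1: σ(1) · d(634/1) = 1 · 4 = 4
  d = 2: σ(2) · d(634/2) = 3 · 2 = 6
  d = 317: σ(317) · d(634/317) = 318 · 2 = 636
  d = 634: σ(634) · d(634/634) = 954 · 1 = 954
Summing: (σ * d)(634) = 4 + 6 + 636 + 954 = 1600.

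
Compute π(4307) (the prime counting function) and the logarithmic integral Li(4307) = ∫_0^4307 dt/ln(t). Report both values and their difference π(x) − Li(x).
π(4307) = 590;  Li(4307) ≈ 602.21;  π(x) − Li(x) ≈ -12.21.

Direct count of primes ≤ 4307 gives π(4307) = 590. Numerical evaluation of the logarithmic integral gives Li(4307) ≈ 602.21. The difference π(x) − Li(x) ≈ -12.21 is typically negative for small/moderate x (Li(x) overestimates), though Littlewood's theorem shows this sign changes infinitely often.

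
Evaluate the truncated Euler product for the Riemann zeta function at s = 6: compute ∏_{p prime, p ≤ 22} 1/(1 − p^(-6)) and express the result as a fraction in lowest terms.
∏ = 99475806666511821483705625/97780003061374251090837504

The primes p ≤ 22 are [2, 3, 5, 7, 11, 13, 17, 19]. For each prime, (1 − 1/p^6)^(-1) = p^6 / (p^6 − 1). The product is (1 − 1/2^6)^(-1), (1 − 1/3^6)^(-1), (1 − 1/5^6)^(-1), (1 − 1/7^6)^(-1), (1 − 1/11^6)^(-1), (1 − 1/13^6)^(-1), (1 − 1/17^6)^(-1), (1 − 1/19^6)^(-1) = ∏ p^6 / (p^6 − 1) = 99475806666511821483705625/97780003061374251090837504.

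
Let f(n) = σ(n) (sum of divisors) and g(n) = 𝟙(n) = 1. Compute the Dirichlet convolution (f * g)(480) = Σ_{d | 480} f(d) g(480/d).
(σ * 𝟙)(480) = 4200

Divisors of 480: [1, 2, 3, 4, 5, 6, 8, 10, 12, 15, 16, 20, 24, 30, 32, 40, 48, 60, 80, 96, 120, 160, 240, 480]. For each d | 480:
  d = 1: σ(1) · 𝟙(480/1) = 1 · 1 = 1
  d = 2: σ(2) · 𝟙(480/2) = 3 · 1 = 3
  d = 3: σ(3) · 𝟙(480/3) = 4 · 1 = 4
  d = 4: σ(4) · 𝟙(480/4) = 7 · 1 = 7
  d = 5: σ(5) · 𝟙(480/5) = 6 · 1 = 6
  d = 6: σ(6) · 𝟙(480/6) = 12 · 1 = 12
  d = 8: σ(8) · 𝟙(480/8) = 15 · 1 = 15
  d = 10: σ(10) · 𝟙(480/10) = 18 · 1 = 18
  d = 12: σ(12) · 𝟙(480/12) = 28 · 1 = 28
  d = 15: σ(15) · 𝟙(480/15) = 24 · 1 = 24
  d = 16: σ(16) · 𝟙(480/16) = 31 · 1 = 31
  d = 20: σ(20) · 𝟙(480/20) = 42 · 1 = 42
  d = 24: σ(24) · 𝟙(480/24) = 60 · 1 = 60
  d = 30: σ(30) · 𝟙(480/30) = 72 · 1 = 72
  d = 32: σ(32) · 𝟙(480/32) = 63 · 1 = 63
  d = 40: σ(40) · 𝟙(480/40) = 90 · 1 = 90
  d = 48: σ(48) · 𝟙(480/48) = 124 · 1 = 124
  d = 60: σ(60) · 𝟙(480/60) = 168 · 1 = 168
  d = 80: σ(80) · 𝟙(480/80) = 186 · 1 = 186
  d = 96: σ(96) · 𝟙(480/96) = 252 · 1 = 252
  d = 120: σ(120) · 𝟙(480/120) = 360 · 1 = 360
  d = 160: σ(160) · 𝟙(480/160) = 378 · 1 = 378
  d = 240: σ(240) · 𝟙(480/240) = 744 · 1 = 744
  d = 480: σ(480) · 𝟙(480/480) = 1512 · 1 = 1512
Summing: (σ * 𝟙)(480) = 1 + 3 + 4 + 7 + 6 + 12 + 15 + 18 + 28 + 24 + 31 + 42 + 60 + 72 + 63 + 90 + 124 + 168 + 186 + 252 + 360 + 378 + 744 + 1512 = 4200.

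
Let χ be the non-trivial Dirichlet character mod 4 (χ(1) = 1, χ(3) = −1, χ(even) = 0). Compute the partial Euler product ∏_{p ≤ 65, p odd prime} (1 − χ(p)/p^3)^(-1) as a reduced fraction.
∏ = 126115667482028600084463789626710364805572778792731/130156894276470431285217911893722225289762827141120

The odd primes p ≤ 65 are [3, 5, 7, 11, 13, 17, 19, 23, 29, 31, 37, 41, 43, 47, 53, 59, 61]. For each, χ(p) = 1 if p ≡ 1 mod 4, χ(p) = −1 if p ≡ 3 mod 4. Taking (1 − χ(p)/p^3)^(-1) = p^3/(p^3 − χ(p)): (1 − (-1)/3^3)^(-1) · (1 − (1)/5^3)^(-1) · (1 − (-1)/7^3)^(-1) · (1 − (-1)/11^3)^(-1) · (1 − (1)/13^3)^(-1) · (1 − (1)/17^3)^(-1) · (1 − (-1)/19^3)^(-1) · (1 − (-1)/23^3)^(-1) · (1 − (1)/29^3)^(-1) · (1 − (-1)/31^3)^(-1) · (1 − (1)/37^3)^(-1) · (1 − (1)/41^3)^(-1) · (1 − (-1)/43^3)^(-1) · (1 − (-1)/47^3)^(-1) · (1 − (1)/53^3)^(-1) · (1 − (-1)/59^3)^(-1) · (1 − (1)/61^3)^(-1) = 126115667482028600084463789626710364805572778792731/130156894276470431285217911893722225289762827141120.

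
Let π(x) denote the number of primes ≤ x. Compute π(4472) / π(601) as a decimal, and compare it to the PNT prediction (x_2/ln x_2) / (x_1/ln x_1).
π(4472)/π(601) = 607/110 ≈ 5.5182;  PNT prediction ≈ 5.6643.

π(601) = 110 and π(4472) = 607, so π(4472)/π(601) ≈ 5.5182. The PNT-predicted ratio is (4472/ln(4472)) / (601/ln(601)) ≈ 5.6643. The two agree to within a few percent, as expected.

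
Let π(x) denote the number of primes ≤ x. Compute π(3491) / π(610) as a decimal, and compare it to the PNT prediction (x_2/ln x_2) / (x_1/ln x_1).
π(3491)/π(610) = 488/111 ≈ 4.3964;  PNT prediction ≈ 4.4992.

π(610) = 111 and π(3491) = 488, so π(3491)/π(610) ≈ 4.3964. The PNT-predicted ratio is (3491/ln(3491)) / (610/ln(610)) ≈ 4.4992. The two agree to within a few percent, as expected.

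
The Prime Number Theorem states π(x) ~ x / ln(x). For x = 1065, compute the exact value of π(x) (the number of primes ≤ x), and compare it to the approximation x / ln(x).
π(1065) = 179;  x/ln(x) ≈ 152.78;  relative error ≈ 14.65%.

Directly count primes up to 1065: π(1065) = 179. The PNT approximation gives 1065/ln(1065) ≈ 1065/6.97073 ≈ 152.78. Relative error (π(x) − x/ln(x)) / π(x) ≈ 14.65%; the approximation is known to undercount slightly (Li(x) is a better estimate).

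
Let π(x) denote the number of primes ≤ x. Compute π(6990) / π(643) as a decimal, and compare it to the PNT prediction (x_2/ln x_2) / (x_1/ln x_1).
π(6990)/π(643) = 898/117 ≈ 7.6752;  PNT prediction ≈ 7.9407.

π(643) = 117 and π(6990) = 898, so π(6990)/π(643) ≈ 7.6752. The PNT-predicted ratio is (6990/ln(6990)) / (643/ln(643)) ≈ 7.9407. The two agree to within a few percent, as expected.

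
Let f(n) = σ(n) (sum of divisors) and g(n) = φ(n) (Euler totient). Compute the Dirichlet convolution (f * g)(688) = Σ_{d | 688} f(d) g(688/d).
(σ * φ)(688) = 6880

Divisors of 688: [1, 2, 4, 8, 16, 43, 86, 172, 344, 688]. For each d | 688:
  d = 1: σ(1) · φ(688/1) = 1 · 336 = 336
  d = 2: σ(2) · φ(688/2) = 3 · 168 = 504
  d = 4: σ(4) · φ(688/4) = 7 · 84 = 588
  d = 8: σ(8) · φ(688/8) = 15 · 42 = 630
  d = 16: σ(16) · φ(688/16) = 31 · 42 = 1302
  d = 43: σ(43) · φ(688/43) = 44 · 8 = 352
  d = 86: σ(86) · φ(688/86) = 132 · 4 = 528
  d = 172: σ(172) · φ(688/172) = 308 · 2 = 616
  d = 344: σ(344) · φ(688/344) = 660 · 1 = 660
  d = 688: σ(688) · φ(688/688) = 1364 · 1 = 1364
Summing: (σ * φ)(688) = 336 + 504 + 588 + 630 + 1302 + 352 + 528 + 616 + 660 + 1364 = 6880.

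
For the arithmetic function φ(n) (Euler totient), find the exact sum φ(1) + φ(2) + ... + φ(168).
Σ_{n ≤ 168} φ(n) = 8610

Compute φ(n) for each 1 ≤ n ≤ 168: φ(1) = 1, φ(2) = 1, φ(3) = 2, φ(4) = 2, φ(5) = 4, φ(6) = 2, φ(7) = 6, φ(8) = 4, φ(9) = 6, φ(10) = 4, φ(11) = 10, φ(12) = 4, φ(13) = 12, φ(14) = 6, φ(15) = 8, φ(16) = 8, φ(17) = 16, φ(18) = 6, φ(19) = 18, φ(20) = 8, φ(21) = 12, φ(22) = 10, φ(23) = 22, φ(24) = 8, φ(25) = 20, φ(26) = 12, φ(27) = 18, φ(28) = 12, φ(29) = 28, φ(30) = 8, φ(31) = 30, φ(32) = 16, φ(33) = 20, φ(34) = 16, φ(35) = 24, φ(36) = 12, φ(37) = 36, φ(38) = 18, φ(39) = 24, φ(40) = 16, φ(41) = 40, φ(42) = 12, φ(43) = 42, φ(44) = 20, φ(45) = 24, φ(46) = 22, φ(47) = 46, φ(48) = 16, φ(49) = 42, φ(50) = 20, φ(51) = 32, φ(52) = 24, φ(53) = 52, φ(54) = 18, φ(55) = 40, φ(56) = 24, φ(57) = 36, φ(58) = 28, φ(59) = 58, φ(60) = 16, φ(61) = 60, φ(62) = 30, φ(63) = 36, φ(64) = 32, φ(65) = 48, φ(66) = 20, φ(67) = 66, φ(68) = 32, φ(69) = 44, φ(70) = 24, φ(71) = 70, φ(72) = 24, φ(73) = 72, φ(74) = 36, φ(75) = 40, φ(76) = 36, φ(77) = 60, φ(78) = 24, φ(79) = 78, φ(80) = 32, φ(81) = 54, φ(82) = 40, φ(83) = 82, φ(84) = 24, φ(85) = 64, φ(86) = 42, φ(87) = 56, φ(88) = 40, φ(89) = 88, φ(90) = 24, φ(91) = 72, φ(92) = 44, φ(93) = 60, φ(94) = 46, φ(95) = 72, φ(96) = 32, φ(97) = 96, φ(98) = 42, φ(99) = 60, φ(100) = 40, φ(101) = 100, φ(102) = 32, φ(103) = 102, φ(104) = 48, φ(105) = 48, φ(106) = 52, φ(107) = 106, φ(108) = 36, φ(109) = 108, φ(110) = 40, φ(111) = 72, φ(112) = 48, φ(113) = 112, φ(114) = 36, φ(115) = 88, φ(116) = 56, φ(117) = 72, φ(118) = 58, φ(119) = 96, φ(120) = 32, φ(121) = 110, φ(122) = 60, φ(123) = 80, φ(124) = 60, φ(125) = 100, φ(126) = 36, φ(127) = 126, φ(128) = 64, φ(129) = 84, φ(130) = 48, φ(131) = 130, φ(132) = 40, φ(133) = 108, φ(134) = 66, φ(135) = 72, φ(136) = 64, φ(137) = 136, φ(138) = 44, φ(139) = 138, φ(140) = 48, φ(141) = 92, φ(142) = 70, φ(143) = 120, φ(144) = 48, φ(145) = 112, φ(146) = 72, φ(147) = 84, φ(148) = 72, φ(149) = 148, φ(150) = 40, φ(151) = 150, φ(152) = 72, φ(153) = 96, φ(154) = 60, φ(155) = 120, φ(156) = 48, φ(157) = 156, φ(158) = 78, φ(159) = 104, φ(160) = 64, φ(161) = 132, φ(162) = 54, φ(163) = 162, φ(164) = 80, φ(165) = 80, φ(166) = 82, φ(167) = 166, φ(168) = 48. Summing all 168 values: 8610. (Average order: Σ_{n ≤ x} φ(n) ~ (3/π²) x². For x = 168, (3/π²)·168² ≈ 8579.07.)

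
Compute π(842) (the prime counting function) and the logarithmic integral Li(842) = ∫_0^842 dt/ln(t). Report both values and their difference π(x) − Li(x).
π(842) = 146;  Li(842) ≈ 154.46;  π(x) − Li(x) ≈ -8.46.

Direct count of primes ≤ 842 gives π(842) = 146. Numerical evaluation of the logarithmic integral gives Li(842) ≈ 154.46. The difference π(x) − Li(x) ≈ -8.46 is typically negative for small/moderate x (Li(x) overestimates), though Littlewood's theorem shows this sign changes infinitely often.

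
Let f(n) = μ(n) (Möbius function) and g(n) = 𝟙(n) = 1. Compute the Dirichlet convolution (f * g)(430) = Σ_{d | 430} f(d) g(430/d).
(μ * 𝟙)(430) = 0

Divisors of 430: [1, 2, 5, 10, 43, 86, 215, 430]. For each d | 430:
  d = 1: μ(1) · 𝟙(430/1) = 1 · 1 = 1
  d = 2: μ(2) · 𝟙(430/2) = -1 · 1 = -1
  d = 5: μ(5) · 𝟙(430/5) = -1 · 1 = -1
  d = 10: μ(10) · 𝟙(430/10) = 1 · 1 = 1
  d = 43: μ(43) · 𝟙(430/43) = -1 · 1 = -1
  d = 86: μ(86) · 𝟙(430/86) = 1 · 1 = 1
  d = 215: μ(215) · 𝟙(430/215) = 1 · 1 = 1
  d = 430: μ(430) · 𝟙(430/430) = -1 · 1 = -1
Summing: (μ * 𝟙)(430) = 1 + -1 + -1 + 1 + -1 + 1 + 1 + -1 = 0.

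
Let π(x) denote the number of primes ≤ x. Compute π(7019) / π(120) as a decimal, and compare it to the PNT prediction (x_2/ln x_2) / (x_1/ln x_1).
π(7019)/π(120) = 903/30 ≈ 30.1000;  PNT prediction ≈ 31.6188.

π(120) = 30 and π(7019) = 903, so π(7019)/π(120) ≈ 30.1000. The PNT-predicted ratio is (7019/ln(7019)) / (120/ln(120)) ≈ 31.6188. The two agree to within a few percent, as expected.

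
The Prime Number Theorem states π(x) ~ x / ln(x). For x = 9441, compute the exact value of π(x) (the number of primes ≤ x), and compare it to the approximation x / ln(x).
π(9441) = 1170;  x/ln(x) ≈ 1031.49;  relative error ≈ 11.84%.

Directly count primes up to 9441: π(9441) = 1170. The PNT approximation gives 9441/ln(9441) ≈ 9441/9.15282 ≈ 1031.49. Relative error (π(x) − x/ln(x)) / π(x) ≈ 11.84%; the approximation is known to undercount slightly (Li(x) is a better estimate).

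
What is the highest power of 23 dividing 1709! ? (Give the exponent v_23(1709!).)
v_23(1709!) = 77

Legendre's formula: v_p(n!) = Σ_{k ≥ 1} ⌊n / p^k⌋. For p = 23, n = 1709, the terms are:
  ⌊1709/23^1⌋ = ⌊1709/23⌋ = 74
  ⌊1709/23^2⌋ = ⌊1709/529⌋ = 3
(the next term ⌊1709/23^3⌋ = 0, terminating the sum). Summing: v_23(1709!) = 74 + 3 = 77.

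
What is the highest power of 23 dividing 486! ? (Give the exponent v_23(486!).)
v_23(486!) = 21

Legendre's formula: v_p(n!) = Σ_{k ≥ 1} ⌊n / p^k⌋. For p = 23, n = 486, the terms are:
  ⌊486/23^1⌋ = ⌊486/23⌋ = 21
(the next term ⌊486/23^2⌋ = 0, terminating the sum). Summing: v_23(486!) = 21 = 21.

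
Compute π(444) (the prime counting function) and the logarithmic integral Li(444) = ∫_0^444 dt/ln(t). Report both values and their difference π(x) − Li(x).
π(444) = 86;  Li(444) ≈ 92.70;  π(x) − Li(x) ≈ -6.70.

Direct count of primes ≤ 444 gives π(444) = 86. Numerical evaluation of the logarithmic integral gives Li(444) ≈ 92.70. The difference π(x) − Li(x) ≈ -6.70 is typically negative for small/moderate x (Li(x) overestimates), though Littlewood's theorem shows this sign changes infinitely often.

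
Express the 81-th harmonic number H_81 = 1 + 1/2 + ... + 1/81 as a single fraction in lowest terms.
H_81 = 44031838385838021258243173365847173/8845597978580177157715301537899200

Direct summation: H_81 = 1 + 1/2 + ... + 1/81. The least common denominator is lcm(1, ..., 81) = 97301577764381948734868316916891200; over this denominator the numerator is 97301577764381948734868316916891200 + 48650788882190974367434158458445600 + 32433859254793982911622772305630400 + 24325394441095487183717079229222800 + 19460315552876389746973663383378240 + 16216929627396991455811386152815200 + 13900225394911706962124045273841600 + 12162697220547743591858539614611400 + 10811286418264660970540924101876800 + 9730157776438194873486831691689120 + 8845597978580177157715301537899200 + 8108464813698495727905693076407600 + 7484736751106303748836024378222400 + 6950112697455853481062022636920800 + 6486771850958796582324554461126080 + 6081348610273871795929269807305700 + 5723622221434232278521665700993600 + 5405643209132330485270462050938400 + 5121135671809576249203595627204800 + 4865078888219097436743415845844560 + 4633408464970568987374681757947200 + 4422798989290088578857650768949600 + 4230503381060084727602970300734400 + 4054232406849247863952846538203800 + 3892063110575277949394732676675648 + 3742368375553151874418012189111200 + 3603762139421553656846974700625600 + 3475056348727926740531011318460400 + 3355226819461446508098907479892800 + 3243385925479398291162277230563040 + 3138760573044578991447365061835200 + 3040674305136935897964634903652850 + 2948532659526725719238433845966400 + 2861811110717116139260832850496800 + 2780045078982341392424809054768320 + 2702821604566165242635231025469200 + 2629772372010322938780224781537600 + 2560567835904788124601797813602400 + 2494912250368767916278674792740800 + 2432539444109548718371707922922280 + 2373209213765413383777276022363200 + 2316704232485284493687340878973600 + 2262827389869347644996937602718400 + 2211399494645044289428825384474800 + 2162257283652932194108184820375360 + 2115251690530042363801485150367200 + 2070246335412381887975921636529600 + 2027116203424623931976423269101900 + 1985746484987386708874863610548800 + 1946031555287638974697366338337824 + 1907874073811410759507221900331200 + 1871184187776575937209006094555600 + 1835878825743055636506949375790400 + 1801881069710776828423487350312800 + 1769119595716035431543060307579840 + 1737528174363963370265505659230200 + 1707045223936525416401198542401600 + 1677613409730723254049453739946400 + 1649179284142066927709632490116800 + 1621692962739699145581138615281520 + 1595107832202982766145382244539200 + 1569380286522289495723682530917600 + 1544469488323522995791560585982400 + 1520337152568467948982317451826425 + 1496947350221260749767204875644480 + 1474266329763362859619216922983200 + 1452262354692267891565198759953600 + 1430905555358558069630416425248400 + 1410167793686694909200990100244800 + 1390022539491170696212404527384160 + 1370444757244816179364342491787200 + 1351410802283082621317615512734600 + 1332898325539478749792716670094400 + 1314886186005161469390112390768800 + 1297354370191759316464910892225216 + 1280283917952394062300898906801200 + 1263656854082882451102185933985600 + 1247456125184383958139337396370400 + 1231665541321290490314788821732800 + 1216269722054774359185853961461140 + 1201254046473851218948991566875200 = 484350222244218233840674907024318903, so H_81 = 484350222244218233840674907024318903/97301577764381948734868316916891200; reducing by gcd(484350222244218233840674907024318903, 97301577764381948734868316916891200) = 11 gives 44031838385838021258243173365847173/8845597978580177157715301537899200 ≈ 4.97782. (The PNT-adjacent estimate ln(81) + γ ≈ 4.97166 matches within O(1/n).)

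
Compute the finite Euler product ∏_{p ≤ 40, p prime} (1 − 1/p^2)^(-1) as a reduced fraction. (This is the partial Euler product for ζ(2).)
∏ = 5974606913975783369/3652034743605657600

The primes p ≤ 40 are [2, 3, 5, 7, 11, 13, 17, 19, 23, 29, 31, 37]. For each prime, (1 − 1/p^2)^(-1) = p^2 / (p^2 − 1). The product is (1 − 1/2^2)^(-1), (1 − 1/3^2)^(-1), (1 − 1/5^2)^(-1), (1 − 1/7^2)^(-1), (1 − 1/11^2)^(-1), (1 − 1/13^2)^(-1), (1 − 1/17^2)^(-1), (1 − 1/19^2)^(-1), (1 − 1/23^2)^(-1), (1 − 1/29^2)^(-1), (1 − 1/31^2)^(-1), (1 − 1/37^2)^(-1) = ∏ p^2 / (p^2 − 1) = 5974606913975783369/3652034743605657600.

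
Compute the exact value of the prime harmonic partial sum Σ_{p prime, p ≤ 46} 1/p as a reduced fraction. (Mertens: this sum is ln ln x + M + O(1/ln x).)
Σ 1/p = 21460568175640361/13082761331670030

π(46) = 14, so the primes ≤ 46 are [2, 3, 5, 7, 11, 13, 17, 19, 23, 29, 31, 37, 41, 43]. Summing 1/p over these primes: 21460568175640361/13082761331670030 ≈ 1.6404. Mertens estimate ln ln(46) + 0.2615 ≈ 1.6040.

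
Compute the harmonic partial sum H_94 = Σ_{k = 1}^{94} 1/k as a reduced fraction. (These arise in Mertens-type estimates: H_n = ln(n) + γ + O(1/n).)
H_94 = 3684269126502577787295988888472646995861/718766754945489455304472257065075294400

Direct summation: H_94 = 1 + 1/2 + ... + 1/94. The least common denominator is lcm(1, ..., 94) = 718766754945489455304472257065075294400; over this denominator the numerator is 718766754945489455304472257065075294400 + 359383377472744727652236128532537647200 + 239588918315163151768157419021691764800 + 179691688736372363826118064266268823600 + 143753350989097891060894451413015058880 + 119794459157581575884078709510845882400 + 102680964992212779329210322437867899200 + 89845844368186181913059032133134411800 + 79862972771721050589385806340563921600 + 71876675494548945530447225706507529440 + 65342432267771768664042932460461390400 + 59897229578790787942039354755422941200 + 55289750380422265792651712081928868800 + 51340482496106389664605161218933949600 + 47917783663032630353631483804338352960 + 44922922184093090956529516066567205900 + 42280397349734673841439544533239723200 + 39931486385860525294692903170281960800 + 37829829207657339752866960898161857600 + 35938337747274472765223612853253764720 + 34226988330737593109736774145955966400 + 32671216133885884332021466230230695200 + 31250728475890845882803141611525012800 + 29948614789395393971019677377711470600 + 28750670197819578212178890282603011776 + 27644875190211132896325856040964434400 + 26620990923907016863128602113521307200 + 25670241248053194832302580609466974800 + 24785060515361705355326629553968113600 + 23958891831516315176815741902169176480 + 23186024353080305009821685711776622400 + 22461461092046545478264758033283602950 + 21780810755923922888014310820153796800 + 21140198674867336920719772266619861600 + 20536192998442555865842064487573579840 + 19965743192930262647346451585140980400 + 19426128512040255548769520461218251200 + 18914914603828669876433480449080928800 + 18429916793474088597550570693976289600 + 17969168873637236382611806426626882360 + 17530896462085108665962737977196958400 + 17113494165368796554868387072977983200 + 16715505928964871053592378071280820800 + 16335608066942942166010733115115347600 + 15972594554344210117877161268112784320 + 15625364237945422941401570805762506400 + 15292909679691265006478133129044155200 + 14974307394697696985509838688855735300 + 14668709284601825618458617491123985600 + 14375335098909789106089445141301505888 + 14093465783244891280479848177746574400 + 13822437595105566448162928020482217200 + 13561636885763951986876835038963684800 + 13310495461953508431564301056760653600 + 13068486453554353732808586492092278080 + 12835120624026597416151290304733487400 + 12609943069219113250955653632720619200 + 12392530257680852677663314776984056800 + 12182487371957448394991055204492801600 + 11979445915758157588407870951084588240 + 11783061556483433693515938640411070400 + 11593012176540152504910842855888311200 + 11408996110245864369912258048651988800 + 11230730546023272739132379016641801475 + 11057950076084453158530342416385773760 + 10890405377961961444007155410076898400 + 10727862014111782914992123239777243200 + 10570099337433668460359886133309930800 + 10416909491963615294267713870508337600 + 10268096499221277932921032243786789920 + 10123475421767457116964397986832046400 + 9982871596465131323673225792570490200 + 9846119930760129524718798041987332800 + 9713064256020127774384760230609125600 + 9583556732606526070726296760867670592 + 9457457301914334938216740224540464400 + 9334633181110252666291847494351627200 + 9214958396737044298775285346988144800 + 9098313353740372851955345026140193600 + 8984584436818618191305903213313441180 + 8873663641302338954376200704507102400 + 8765448231042554332981368988598479200 + 8659840421029993437403280205603316800 + 8556747082684398277434193536488991600 + 8456079469946934768287908906647944640 + 8357752964482435526796189035640410400 + 8261686838453901785108876517989371200 + 8167804033471471083005366557557673800 + 8076030954443701744994070304101969600 + 7986297277172105058938580634056392160 + 7898535768631752256093101725989838400 + 7812682118972711470700785402881253200 + 7728674784360101669940561903925540800 + 7646454839845632503239066564522077600 = 3684269126502577787295988888472646995861, so H_94 = 3684269126502577787295988888472646995861/718766754945489455304472257065075294400 (already in lowest terms) ≈ 5.12582. (The PNT-adjacent estimate ln(94) + γ ≈ 5.12051 matches within O(1/n).)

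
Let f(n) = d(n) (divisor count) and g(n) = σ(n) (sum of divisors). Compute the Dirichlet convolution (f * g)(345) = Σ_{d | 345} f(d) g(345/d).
(d * σ)(345) = 1248

Divisors of 345: [1, 3, 5, 15, 23, 69, 115, 345]. For each d | 345:
  d = 1: d(1) · σ(345/1) = 1 · 576 = 576
  d = 3: d(3) · σ(345/3) = 2 · 144 = 288
  d = 5: d(5) · σ(345/5) = 2 · 96 = 192
  d = 15: d(15) · σ(345/15) = 4 · 24 = 96
  d = 23: d(23) · σ(345/23) = 2 · 24 = 48
  d = 69: d(69) · σ(345/69) = 4 · 6 = 24
  d = 115: d(115) · σ(345/115) = 4 · 4 = 16
  d = 345: d(345) · σ(345/345) = 8 · 1 = 8
Summing: (d * σ)(345) = 576 + 288 + 192 + 96 + 48 + 24 + 16 + 8 = 1248.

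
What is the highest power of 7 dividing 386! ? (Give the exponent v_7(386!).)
v_7(386!) = 63

Legendre's formula: v_p(n!) = Σ_{k ≥ 1} ⌊n / p^k⌋. For p = 7, n = 386, the terms are:
  ⌊386/7^1⌋ = ⌊386/7⌋ = 55
  ⌊386/7^2⌋ = ⌊386/49⌋ = 7
  ⌊386/7^3⌋ = ⌊386/343⌋ = 1
(the next term ⌊386/7^4⌋ = 0, terminating the sum). Summing: v_7(386!) = 55 + 7 + 1 = 63.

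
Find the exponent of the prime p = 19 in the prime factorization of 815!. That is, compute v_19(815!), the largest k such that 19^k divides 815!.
v_19(815!) = 44

Legendre's formula: v_p(n!) = Σ_{k ≥ 1} ⌊n / p^k⌋. For p = 19, n = 815, the terms are:
  ⌊815/19^1⌋ = ⌊815/19⌋ = 42
  ⌊815/19^2⌋ = ⌊815/361⌋ = 2
(the next term ⌊815/19^3⌋ = 0, terminating the sum). Summing: v_19(815!) = 42 + 2 = 44.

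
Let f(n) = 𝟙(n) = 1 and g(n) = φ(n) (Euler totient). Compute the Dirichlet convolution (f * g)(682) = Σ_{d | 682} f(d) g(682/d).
(𝟙 * φ)(682) = 682

Divisors of 682: [1, 2, 11, 22, 31, 62, 341, 682]. For each d | 682:
  d = 1: 𝟙(1) · φ(682/1) = 1 · 300 = 300
  d = 2: 𝟙(2) · φ(682/2) = 1 · 300 = 300
  d = 11: 𝟙(11) · φ(682/11) = 1 · 30 = 30
  d = 22: 𝟙(22) · φ(682/22) = 1 · 30 = 30
  d = 31: 𝟙(31) · φ(682/31) = 1 · 10 = 10
  d = 62: 𝟙(62) · φ(682/62) = 1 · 10 = 10
  d = 341: 𝟙(341) · φ(682/341) = 1 · 1 = 1
  d = 682: 𝟙(682) · φ(682/682) = 1 · 1 = 1
Summing: (𝟙 * φ)(682) = 300 + 300 + 30 + 30 + 10 + 10 + 1 + 1 = 682.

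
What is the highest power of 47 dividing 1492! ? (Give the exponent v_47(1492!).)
v_47(1492!) = 31

Legendre's formula: v_p(n!) = Σ_{k ≥ 1} ⌊n / p^k⌋. For p = 47, n = 1492, the terms are:
  ⌊1492/47^1⌋ = ⌊1492/47⌋ = 31
(the next term ⌊1492/47^2⌋ = 0, terminating the sum). Summing: v_47(1492!) = 31 = 31.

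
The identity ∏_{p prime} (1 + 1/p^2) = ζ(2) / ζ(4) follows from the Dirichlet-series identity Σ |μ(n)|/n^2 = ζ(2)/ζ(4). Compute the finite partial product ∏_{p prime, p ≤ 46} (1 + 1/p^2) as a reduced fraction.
∏ = 783023736407200000000/517444490765057062977

The primes p ≤ 46 are [2, 3, 5, 7, 11, 13, 17, 19, 23, 29, 31, 37, 41, 43]. For each, (1 + 1/p^2) = (p^2 + 1)/p^2. Multiplying these fractions over p ∈ [2, 3, 5, 7, 11, 13, 17, 19, 23, 29, 31, 37, 41, 43] gives 783023736407200000000/517444490765057062977. (In the limit P → ∞ this tends to ζ(2)/ζ(4).)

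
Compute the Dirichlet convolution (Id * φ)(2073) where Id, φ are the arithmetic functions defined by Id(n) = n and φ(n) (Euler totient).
(Id * φ)(2073) = 6905

Divisors of 2073: [1, 3, 691, 2073]. For each d | 2073:
  d = 1: Id(1) · φ(2073/1) = 1 · 1380 = 1380
  d = 3: Id(3) · φ(2073/3) = 3 · 690 = 2070
  d = 691: Id(691) · φ(2073/691) = 691 · 2 = 1382
  d = 2073: Id(2073) · φ(2073/2073) = 2073 · 1 = 2073
Summing: (Id * φ)(2073) = 1380 + 2070 + 1382 + 2073 = 6905.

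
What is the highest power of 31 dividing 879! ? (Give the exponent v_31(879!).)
v_31(879!) = 28

Legendre's formula: v_p(n!) = Σ_{k ≥ 1} ⌊n / p^k⌋. For p = 31, n = 879, the terms are:
  ⌊879/31^1⌋ = ⌊879/31⌋ = 28
(the next term ⌊879/31^2⌋ = 0, terminating the sum). Summing: v_31(879!) = 28 = 28.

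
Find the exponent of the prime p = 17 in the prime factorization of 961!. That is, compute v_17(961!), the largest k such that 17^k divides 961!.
v_17(961!) = 59

Legendre's formula: v_p(n!) = Σ_{k ≥ 1} ⌊n / p^k⌋. For p = 17, n = 961, the terms are:
  ⌊961/17^1⌋ = ⌊961/17⌋ = 56
  ⌊961/17^2⌋ = ⌊961/289⌋ = 3
(the next term ⌊961/17^3⌋ = 0, terminating the sum). Summing: v_17(961!) = 56 + 3 = 59.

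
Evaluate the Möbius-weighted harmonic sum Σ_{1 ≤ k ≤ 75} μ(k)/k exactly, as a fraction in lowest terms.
Σ μ(k)/k = -7431196043498463691814948/581852579989271773580304621

Values of μ(k) for 1 ≤ k ≤ 75: μ(1) = 1, μ(2) = -1, μ(3) = -1, μ(5) = -1, μ(6) = 1, μ(7) = -1, μ(10) = 1, μ(11) = -1, μ(13) = -1, μ(14) = 1, μ(15) = 1, μ(17) = -1, μ(19) = -1, μ(21) = 1, μ(22) = 1, μ(23) = -1, μ(26) = 1, μ(29) = -1, μ(30) = -1, μ(31) = -1, μ(33) = 1, μ(34) = 1, μ(35) = 1, μ(37) = -1, μ(38) = 1, μ(39) = 1, μ(41) = -1, μ(42) = -1, μ(43) = -1, μ(46) = 1, μ(47) = -1, μ(51) = 1, μ(53) = -1, μ(55) = 1, μ(57) = 1, μ(58) = 1, μ(59) = -1, μ(61) = -1, μ(62) = 1, μ(65) = 1, μ(66) = -1, μ(67) = -1, μ(69) = 1, μ(70) = -1, μ(71) = -1, μ(73) = -1, μ(74) = 1, with μ = 0 on non-squarefree integers. Summing μ(k)/k for k where μ(k) ≠ 0 gives -7431196043498463691814948/581852579989271773580304621 ≈ -0.0128. (PNT ⟺ this sum → 0 as n → ∞.)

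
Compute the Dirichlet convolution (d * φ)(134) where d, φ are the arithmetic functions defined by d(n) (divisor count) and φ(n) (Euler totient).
(d * φ)(134) = 204

Divisors of 134: [1, 2, 67, 134]. For each d | 134:
  d = 1: d(1) · φ(134/1) = 1 · 66 = 66
  d = 2: d(2) · φ(134/2) = 2 · 66 = 132
  d = 67: d(67) · φ(134/67) = 2 · 1 = 2
  d = 134: d(134) · φ(134/134) = 4 · 1 = 4
Summing: (d * φ)(134) = 66 + 132 + 2 + 4 = 204.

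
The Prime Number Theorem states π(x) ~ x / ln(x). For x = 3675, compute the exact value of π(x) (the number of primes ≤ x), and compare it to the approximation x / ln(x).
π(3675) = 513;  x/ln(x) ≈ 447.66;  relative error ≈ 12.74%.

Directly count primes up to 3675: π(3675) = 513. The PNT approximation gives 3675/ln(3675) ≈ 3675/8.20931 ≈ 447.66. Relative error (π(x) − x/ln(x)) / π(x) ≈ 12.74%; the approximation is known to undercount slightly (Li(x) is a better estimate).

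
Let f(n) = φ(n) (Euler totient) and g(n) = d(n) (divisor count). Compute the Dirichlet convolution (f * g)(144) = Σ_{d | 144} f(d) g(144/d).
(φ * d)(144) = 403

Divisors of 144: [1, 2, 3, 4, 6, 8, 9, 12, 16, 18, 24, 36, 48, 72, 144]. For each d | 144:
  d = 1: φ(1) · d(144/1) = 1 · 15 = 15
  d = 2: φ(2) · d(144/2) = 1 · 12 = 12
  d = 3: φ(3) · d(144/3) = 2 · 10 = 20
  d = 4: φ(4) · d(144/4) = 2 · 9 = 18
  d = 6: φ(6) · d(144/6) = 2 · 8 = 16
  d = 8: φ(8) · d(144/8) = 4 · 6 = 24
  d = 9: φ(9) · d(144/9) = 6 · 5 = 30
  d = 12: φ(12) · d(144/12) = 4 · 6 = 24
  d = 16: φ(16) · d(144/16) = 8 · 3 = 24
  d = 18: φ(18) · d(144/18) = 6 · 4 = 24
  d = 24: φ(24) · d(144/24) = 8 · 4 = 32
  d = 36: φ(36) · d(144/36) = 12 · 3 = 36
  d = 48: φ(48) · d(144/48) = 16 · 2 = 32
  d = 72: φ(72) · d(144/72) = 24 · 2 = 48
  d = 144: φ(144) · d(144/144) = 48 · 1 = 48
Summing: (φ * d)(144) = 15 + 12 + 20 + 18 + 16 + 24 + 30 + 24 + 24 + 24 + 32 + 36 + 32 + 48 + 48 = 403.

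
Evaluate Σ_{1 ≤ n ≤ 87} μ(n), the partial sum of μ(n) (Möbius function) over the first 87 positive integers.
Σ_{n ≤ 87} μ(n) = -1

Compute μ(n) for each 1 ≤ n ≤ 87: μ(1) = 1, μ(2) = -1, μ(3) = -1, μ(4) = 0, μ(5) = -1, μ(6) = 1, μ(7) = -1, μ(8) = 0, μ(9) = 0, μ(10) = 1, μ(11) = -1, μ(12) = 0, μ(13) = -1, μ(14) = 1, μ(15) = 1, μ(16) = 0, μ(17) = -1, μ(18) = 0, μ(19) = -1, μ(20) = 0, μ(21) = 1, μ(22) = 1, μ(23) = -1, μ(24) = 0, μ(25) = 0, μ(26) = 1, μ(27) = 0, μ(28) = 0, μ(29) = -1, μ(30) = -1, μ(31) = -1, μ(32) = 0, μ(33) = 1, μ(34) = 1, μ(35) = 1, μ(36) = 0, μ(37) = -1, μ(38) = 1, μ(39) = 1, μ(40) = 0, μ(41) = -1, μ(42) = -1, μ(43) = -1, μ(44) = 0, μ(45) = 0, μ(46) = 1, μ(47) = -1, μ(48) = 0, μ(49) = 0, μ(50) = 0, μ(51) = 1, μ(52) = 0, μ(53) = -1, μ(54) = 0, μ(55) = 1, μ(56) = 0, μ(57) = 1, μ(58) = 1, μ(59) = -1, μ(60) = 0, μ(61) = -1, μ(62) = 1, μ(63) = 0, μ(64) = 0, μ(65) = 1, μ(66) = -1, μ(67) = -1, μ(68) = 0, μ(69) = 1, μ(70) = -1, μ(71) = -1, μ(72) = 0, μ(73) = -1, μ(74) = 1, μ(75) = 0, μ(76) = 0, μ(77) = 1, μ(78) = -1, μ(79) = -1, μ(80) = 0, μ(81) = 0, μ(82) = 1, μ(83) = -1, μ(84) = 0, μ(85) = 1, μ(86) = 1, μ(87) = 1. Summing all 87 values: -1. (Mertens function M(x) = Σ_{n ≤ x} μ(n); on average M(x) should be small (PNT ⟺ M(x) = o(x)).)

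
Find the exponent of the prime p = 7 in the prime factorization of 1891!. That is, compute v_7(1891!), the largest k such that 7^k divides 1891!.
v_7(1891!) = 313

Legendre's formula: v_p(n!) = Σ_{k ≥ 1} ⌊n / p^k⌋. For p = 7, n = 1891, the terms are:
  ⌊1891/7^1⌋ = ⌊1891/7⌋ = 270
  ⌊1891/7^2⌋ = ⌊1891/49⌋ = 38
  ⌊1891/7^3⌋ = ⌊1891/343⌋ = 5
(the next term ⌊1891/7^4⌋ = 0, terminating the sum). Summing: v_7(1891!) = 270 + 38 + 5 = 313.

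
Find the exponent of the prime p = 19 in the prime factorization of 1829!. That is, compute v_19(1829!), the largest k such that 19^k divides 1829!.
v_19(1829!) = 101

Legendre's formula: v_p(n!) = Σ_{k ≥ 1} ⌊n / p^k⌋. For p = 19, n = 1829, the terms are:
  ⌊1829/19^1⌋ = ⌊1829/19⌋ = 96
  ⌊1829/19^2⌋ = ⌊1829/361⌋ = 5
(the next term ⌊1829/19^3⌋ = 0, terminating the sum). Summing: v_19(1829!) = 96 + 5 = 101.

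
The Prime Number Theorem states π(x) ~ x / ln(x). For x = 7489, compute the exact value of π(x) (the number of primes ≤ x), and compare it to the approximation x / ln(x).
π(7489) = 949;  x/ln(x) ≈ 839.46;  relative error ≈ 11.54%.

Directly count primes up to 7489: π(7489) = 949. The PNT approximation gives 7489/ln(7489) ≈ 7489/8.92119 ≈ 839.46. Relative error (π(x) − x/ln(x)) / π(x) ≈ 11.54%; the approximation is known to undercount slightly (Li(x) is a better estimate).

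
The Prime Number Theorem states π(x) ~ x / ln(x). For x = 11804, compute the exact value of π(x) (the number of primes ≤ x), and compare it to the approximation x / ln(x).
π(11804) = 1414;  x/ln(x) ≈ 1258.93;  relative error ≈ 10.97%.

Directly count primes up to 11804: π(11804) = 1414. The PNT approximation gives 11804/ln(11804) ≈ 11804/9.37619 ≈ 1258.93. Relative error (π(x) − x/ln(x)) / π(x) ≈ 10.97%; the approximation is known to undercount slightly (Li(x) is a better estimate).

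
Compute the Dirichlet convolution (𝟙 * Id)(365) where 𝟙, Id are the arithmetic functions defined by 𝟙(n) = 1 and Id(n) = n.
(𝟙 * Id)(365) = 444

Divisors of 365: [1, 5, 73, 365]. For each d | 365:
  d = 1: 𝟙(1) · Id(365/1) = 1 · 365 = 365
  d = 5: 𝟙(5) · Id(365/5) = 1 · 73 = 73
  d = 73: 𝟙(73) · Id(365/73) = 1 · 5 = 5
  d = 365: 𝟙(365) · Id(365/365) = 1 · 1 = 1
Summing: (𝟙 * Id)(365) = 365 + 73 + 5 + 1 = 444.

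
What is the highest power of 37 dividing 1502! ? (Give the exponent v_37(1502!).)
v_37(1502!) = 41

Legendre's formula: v_p(n!) = Σ_{k ≥ 1} ⌊n / p^k⌋. For p = 37, n = 1502, the terms are:
  ⌊1502/37^1⌋ = ⌊1502/37⌋ = 40
  ⌊1502/37^2⌋ = ⌊1502/1369⌋ = 1
(the next term ⌊1502/37^3⌋ = 0, terminating the sum). Summing: v_37(1502!) = 40 + 1 = 41.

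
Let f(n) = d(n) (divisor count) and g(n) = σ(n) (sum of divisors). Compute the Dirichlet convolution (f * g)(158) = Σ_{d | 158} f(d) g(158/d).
(d * σ)(158) = 410

Divisors of 158: [1, 2, 79, 158]. For each d | 158:
  d = 1: d(1) · σ(158/1) = 1 · 240 = 240
  d = 2: d(2) · σ(158/2) = 2 · 80 = 160
  d = 79: d(79) · σ(158/79) = 2 · 3 = 6
  d = 158: d(158) · σ(158/158) = 4 · 1 = 4
Summing: (d * σ)(158) = 240 + 160 + 6 + 4 = 410.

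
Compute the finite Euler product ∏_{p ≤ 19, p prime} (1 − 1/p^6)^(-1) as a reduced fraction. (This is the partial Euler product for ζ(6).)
∏ = 99475806666511821483705625/97780003061374251090837504

The primes p ≤ 19 are [2, 3, 5, 7, 11, 13, 17, 19]. For each prime, (1 − 1/p^6)^(-1) = p^6 / (p^6 − 1). The product is (1 − 1/2^6)^(-1), (1 − 1/3^6)^(-1), (1 − 1/5^6)^(-1), (1 − 1/7^6)^(-1), (1 − 1/11^6)^(-1), (1 − 1/13^6)^(-1), (1 − 1/17^6)^(-1), (1 − 1/19^6)^(-1) = ∏ p^6 / (p^6 − 1) = 99475806666511821483705625/97780003061374251090837504.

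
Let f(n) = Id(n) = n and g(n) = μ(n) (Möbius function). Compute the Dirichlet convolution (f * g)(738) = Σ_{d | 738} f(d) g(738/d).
(Id * μ)(738) = 240

Divisors of 738: [1, 2, 3, 6, 9, 18, 41, 82, 123, 246, 369, 738]. For each d | 738:
  d = 1: Id(1) · μ(738/1) = 1 · 0 = 0
  d = 2: Id(2) · μ(738/2) = 2 · 0 = 0
  d = 3: Id(3) · μ(738/3) = 3 · -1 = -3
  d = 6: Id(6) · μ(738/6) = 6 · 1 = 6
  d = 9: Id(9) · μ(738/9) = 9 · 1 = 9
  d = 18: Id(18) · μ(738/18) = 18 · -1 = -18
  d = 41: Id(41) · μ(738/41) = 41 · 0 = 0
  d = 82: Id(82) · μ(738/82) = 82 · 0 = 0
  d = 123: Id(123) · μ(738/123) = 123 · 1 = 123
  d = 246: Id(246) · μ(738/246) = 246 · -1 = -246
  d = 369: Id(369) · μ(738/369) = 369 · -1 = -369
  d = 738: Id(738) · μ(738/738) = 738 · 1 = 738
Summing: (Id * μ)(738) = 0 + 0 + -3 + 6 + 9 + -18 + 0 + 0 + 123 + -246 + -369 + 738 = 240.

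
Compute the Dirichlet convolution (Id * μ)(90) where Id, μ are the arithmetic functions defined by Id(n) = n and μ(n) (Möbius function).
(Id * μ)(90) = 24

Divisors of 90: [1, 2, 3, 5, 6, 9, 10, 15, 18, 30, 45, 90]. For each d | 90:
  d = 1: Id(1) · μ(90/1) = 1 · 0 = 0
  d = 2: Id(2) · μ(90/2) = 2 · 0 = 0
  d = 3: Id(3) · μ(90/3) = 3 · -1 = -3
  d = 5: Id(5) · μ(90/5) = 5 · 0 = 0
  d = 6: Id(6) · μ(90/6) = 6 · 1 = 6
  d = 9: Id(9) · μ(90/9) = 9 · 1 = 9
  d = 10: Id(10) · μ(90/10) = 10 · 0 = 0
  d = 15: Id(15) · μ(90/15) = 15 · 1 = 15
  d = 18: Id(18) · μ(90/18) = 18 · -1 = -18
  d = 30: Id(30) · μ(90/30) = 30 · -1 = -30
  d = 45: Id(45) · μ(90/45) = 45 · -1 = -45
  d = 90: Id(90) · μ(90/90) = 90 · 1 = 90
Summing: (Id * μ)(90) = 0 + 0 + -3 + 0 + 6 + 9 + 0 + 15 + -18 + -30 + -45 + 90 = 24.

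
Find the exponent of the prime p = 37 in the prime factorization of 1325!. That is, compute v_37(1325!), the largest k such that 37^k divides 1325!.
v_37(1325!) = 35

Legendre's formula: v_p(n!) = Σ_{k ≥ 1} ⌊n / p^k⌋. For p = 37, n = 1325, the terms are:
  ⌊1325/37^1⌋ = ⌊1325/37⌋ = 35
(the next term ⌊1325/37^2⌋ = 0, terminating the sum). Summing: v_37(1325!) = 35 = 35.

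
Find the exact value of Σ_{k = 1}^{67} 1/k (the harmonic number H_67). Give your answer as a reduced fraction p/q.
H_67 = 14050874595745034300902316411/2933773379069966367528193600

Direct summation: H_67 = 1 + 1/2 + ... + 1/67. The least common denominator is lcm(1, ..., 67) = 79211881234889091923261227200; over this denominator the numerator is 79211881234889091923261227200 + 39605940617444545961630613600 + 26403960411629697307753742400 + 19802970308722272980815306800 + 15842376246977818384652245440 + 13201980205814848653876871200 + 11315983033555584560465889600 + 9901485154361136490407653400 + 8801320137209899102584580800 + 7921188123488909192326122720 + 7201080112262644720296475200 + 6600990102907424326938435600 + 6093221633453007071020094400 + 5657991516777792280232944800 + 5280792082325939461550748480 + 4950742577180568245203826700 + 4659522425581711289603601600 + 4400660068604949551292290400 + 4169046380783636417013748800 + 3960594061744454596163061360 + 3771994344518528186821963200 + 3600540056131322360148237600 + 3443994836299525735793966400 + 3300495051453712163469217800 + 3168475249395563676930449088 + 3046610816726503535510047200 + 2933773379069966367528193600 + 2828995758388896140116472400 + 2731444180513416962871076800 + 2640396041162969730775374240 + 2555221975319002965266491200 + 2475371288590284122601913350 + 2400360037420881573432158400 + 2329761212790855644801800800 + 2263196606711116912093177920 + 2200330034302474775646145200 + 2140861654997002484412465600 + 2084523190391818208506874400 + 2031073877817669023673364800 + 1980297030872227298081530680 + 1931997103289977851786859200 + 1885997172259264093410981600 + 1842136772904397486587470400 + 1800270028065661180074118800 + 1760264027441979820516916160 + 1721997418149762867896983200 + 1685359175210406211133217600 + 1650247525726856081734608900 + 1616569004793654937209412800 + 1584237624697781838465224544 + 1553174141860570429867867200 + 1523305408363251767755023600 + 1494563796884699847608702400 + 1466886689534983183764096800 + 1440216022452528944059295040 + 1414497879194448070058236200 + 1389682126927878805671249600 + 1365722090256708481435538400 + 1342574258218459185140020800 + 1320198020581484865387687120 + 1298555430080149047922315200 + 1277610987659501482633245600 + 1257331448172842728940654400 + 1237685644295142061300956675 + 1218644326690601414204018880 + 1200180018710440786716079200 + 1182266884102822267511361600 = 379373614085115926124362543097, so H_67 = 379373614085115926124362543097/79211881234889091923261227200; reducing by gcd(379373614085115926124362543097, 79211881234889091923261227200) = 27 gives 14050874595745034300902316411/2933773379069966367528193600 ≈ 4.78935. (The PNT-adjacent estimate ln(67) + γ ≈ 4.78191 matches within O(1/n).)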